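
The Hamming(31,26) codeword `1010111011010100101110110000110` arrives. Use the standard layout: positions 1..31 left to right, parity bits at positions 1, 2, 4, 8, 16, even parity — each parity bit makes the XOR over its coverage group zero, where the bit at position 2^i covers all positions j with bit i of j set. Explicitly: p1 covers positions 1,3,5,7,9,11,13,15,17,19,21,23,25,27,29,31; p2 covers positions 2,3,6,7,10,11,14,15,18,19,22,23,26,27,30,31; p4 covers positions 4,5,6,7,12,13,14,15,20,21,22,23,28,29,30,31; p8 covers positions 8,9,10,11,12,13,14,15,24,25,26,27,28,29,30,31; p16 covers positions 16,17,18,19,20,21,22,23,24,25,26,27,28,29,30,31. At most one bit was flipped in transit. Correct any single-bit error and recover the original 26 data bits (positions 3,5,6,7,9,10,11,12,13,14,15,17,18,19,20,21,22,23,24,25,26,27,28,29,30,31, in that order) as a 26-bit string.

11111101010101110110000110

s1: b1⊕b3⊕b5⊕b7⊕b9⊕b11⊕b13⊕b15⊕b17⊕b19⊕b21⊕b23⊕b25⊕b27⊕b29⊕b31 = 1⊕1⊕1⊕1⊕1⊕0⊕0⊕0⊕1⊕1⊕1⊕1⊕0⊕0⊕1⊕0 = 0
s2: b2⊕b3⊕b6⊕b7⊕b10⊕b11⊕b14⊕b15⊕b18⊕b19⊕b22⊕b23⊕b26⊕b27⊕b30⊕b31 = 0⊕1⊕1⊕1⊕1⊕0⊕1⊕0⊕0⊕1⊕0⊕1⊕0⊕0⊕1⊕0 = 0
s4: b4⊕b5⊕b6⊕b7⊕b12⊕b13⊕b14⊕b15⊕b20⊕b21⊕b22⊕b23⊕b28⊕b29⊕b30⊕b31 = 0⊕1⊕1⊕1⊕1⊕0⊕1⊕0⊕1⊕1⊕0⊕1⊕0⊕1⊕1⊕0 = 0
s8: b8⊕b9⊕b10⊕b11⊕b12⊕b13⊕b14⊕b15⊕b24⊕b25⊕b26⊕b27⊕b28⊕b29⊕b30⊕b31 = 0⊕1⊕1⊕0⊕1⊕0⊕1⊕0⊕1⊕0⊕0⊕0⊕0⊕1⊕1⊕0 = 1
s16: b16⊕b17⊕b18⊕b19⊕b20⊕b21⊕b22⊕b23⊕b24⊕b25⊕b26⊕b27⊕b28⊕b29⊕b30⊕b31 = 0⊕1⊕0⊕1⊕1⊕1⊕0⊕1⊕1⊕0⊕0⊕0⊕0⊕1⊕1⊕0 = 0
Syndrome (s16...s1) = 01000 → position 8.
Flip bit 8: corrected codeword = 1010111111010100101110110000110
Data bits at positions 3,5,6,7,9,10,11,12,13,14,15,17,18,19,20,21,22,23,24,25,26,27,28,29,30,31: 11111101010101110110000110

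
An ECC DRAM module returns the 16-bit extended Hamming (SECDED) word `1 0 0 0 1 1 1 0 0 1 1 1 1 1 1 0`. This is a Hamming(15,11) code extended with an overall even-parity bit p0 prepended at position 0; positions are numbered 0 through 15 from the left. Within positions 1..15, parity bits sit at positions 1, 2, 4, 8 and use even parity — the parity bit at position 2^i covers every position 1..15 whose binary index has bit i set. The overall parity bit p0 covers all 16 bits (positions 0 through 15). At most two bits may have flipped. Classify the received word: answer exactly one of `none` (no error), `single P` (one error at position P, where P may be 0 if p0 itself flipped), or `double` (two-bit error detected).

s1: b1⊕b3⊕b5⊕b7⊕b9⊕b11⊕b13⊕b15 = 0⊕0⊕1⊕0⊕1⊕1⊕1⊕0 = 0
s2: b2⊕b3⊕b6⊕b7⊕b10⊕b11⊕b14⊕b15 = 0⊕0⊕1⊕0⊕1⊕1⊕1⊕0 = 0
s4: b4⊕b5⊕b6⊕b7⊕b12⊕b13⊕b14⊕b15 = 1⊕1⊕1⊕0⊕1⊕1⊕1⊕0 = 0
s8: b8⊕b9⊕b10⊕b11⊕b12⊕b13⊕b14⊕b15 = 0⊕1⊕1⊕1⊕1⊕1⊕1⊕0 = 0
Syndrome (s8...s1) = 0000 → position 0 (no error).
Overall parity (XOR of all 16 bits, including p0): 1⊕0⊕0⊕0⊕1⊕1⊕1⊕0⊕0⊕1⊕1⊕1⊕1⊕1⊕1⊕0 = 0
Overall=0, syndrome position=0 → no error.

none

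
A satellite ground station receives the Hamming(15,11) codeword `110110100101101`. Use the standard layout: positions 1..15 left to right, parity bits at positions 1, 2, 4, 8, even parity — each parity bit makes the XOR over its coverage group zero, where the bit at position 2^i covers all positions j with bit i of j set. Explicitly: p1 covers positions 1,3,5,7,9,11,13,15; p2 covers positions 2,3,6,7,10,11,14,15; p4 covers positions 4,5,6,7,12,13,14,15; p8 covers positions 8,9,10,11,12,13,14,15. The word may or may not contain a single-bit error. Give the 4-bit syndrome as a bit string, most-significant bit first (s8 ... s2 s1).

s1: b1⊕b3⊕b5⊕b7⊕b9⊕b11⊕b13⊕b15 = 1⊕0⊕1⊕1⊕0⊕0⊕1⊕1 = 1
s2: b2⊕b3⊕b6⊕b7⊕b10⊕b11⊕b14⊕b15 = 1⊕0⊕0⊕1⊕1⊕0⊕0⊕1 = 0
s4: b4⊕b5⊕b6⊕b7⊕b12⊕b13⊕b14⊕b15 = 1⊕1⊕0⊕1⊕1⊕1⊕0⊕1 = 0
s8: b8⊕b9⊕b10⊕b11⊕b12⊕b13⊕b14⊕b15 = 0⊕0⊕1⊕0⊕1⊕1⊕0⊕1 = 0
Syndrome (s8...s1) = 0001 → position 1.

0001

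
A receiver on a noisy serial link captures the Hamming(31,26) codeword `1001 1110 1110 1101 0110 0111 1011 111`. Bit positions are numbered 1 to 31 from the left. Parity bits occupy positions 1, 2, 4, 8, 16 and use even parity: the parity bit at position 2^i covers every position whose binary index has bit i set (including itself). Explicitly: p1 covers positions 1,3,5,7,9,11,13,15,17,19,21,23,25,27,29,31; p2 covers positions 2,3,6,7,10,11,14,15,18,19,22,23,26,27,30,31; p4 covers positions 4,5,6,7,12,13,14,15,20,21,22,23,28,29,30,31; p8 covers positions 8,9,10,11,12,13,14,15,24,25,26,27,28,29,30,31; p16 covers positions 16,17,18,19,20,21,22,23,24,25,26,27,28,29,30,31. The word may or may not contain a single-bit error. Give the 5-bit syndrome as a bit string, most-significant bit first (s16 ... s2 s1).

s1: b1⊕b3⊕b5⊕b7⊕b9⊕b11⊕b13⊕b15⊕b17⊕b19⊕b21⊕b23⊕b25⊕b27⊕b29⊕b31 = 1⊕0⊕1⊕1⊕1⊕1⊕1⊕0⊕0⊕1⊕0⊕1⊕1⊕1⊕1⊕1 = 0
s2: b2⊕b3⊕b6⊕b7⊕b10⊕b11⊕b14⊕b15⊕b18⊕b19⊕b22⊕b23⊕b26⊕b27⊕b30⊕b31 = 0⊕0⊕1⊕1⊕1⊕1⊕1⊕0⊕1⊕1⊕1⊕1⊕0⊕1⊕1⊕1 = 0
s4: b4⊕b5⊕b6⊕b7⊕b12⊕b13⊕b14⊕b15⊕b20⊕b21⊕b22⊕b23⊕b28⊕b29⊕b30⊕b31 = 1⊕1⊕1⊕1⊕0⊕1⊕1⊕0⊕0⊕0⊕1⊕1⊕1⊕1⊕1⊕1 = 0
s8: b8⊕b9⊕b10⊕b11⊕b12⊕b13⊕b14⊕b15⊕b24⊕b25⊕b26⊕b27⊕b28⊕b29⊕b30⊕b31 = 0⊕1⊕1⊕1⊕0⊕1⊕1⊕0⊕1⊕1⊕0⊕1⊕1⊕1⊕1⊕1 = 0
s16: b16⊕b17⊕b18⊕b19⊕b20⊕b21⊕b22⊕b23⊕b24⊕b25⊕b26⊕b27⊕b28⊕b29⊕b30⊕b31 = 1⊕0⊕1⊕1⊕0⊕0⊕1⊕1⊕1⊕1⊕0⊕1⊕1⊕1⊕1⊕1 = 0
Syndrome (s16...s1) = 00000 → position 0 (no error).

00000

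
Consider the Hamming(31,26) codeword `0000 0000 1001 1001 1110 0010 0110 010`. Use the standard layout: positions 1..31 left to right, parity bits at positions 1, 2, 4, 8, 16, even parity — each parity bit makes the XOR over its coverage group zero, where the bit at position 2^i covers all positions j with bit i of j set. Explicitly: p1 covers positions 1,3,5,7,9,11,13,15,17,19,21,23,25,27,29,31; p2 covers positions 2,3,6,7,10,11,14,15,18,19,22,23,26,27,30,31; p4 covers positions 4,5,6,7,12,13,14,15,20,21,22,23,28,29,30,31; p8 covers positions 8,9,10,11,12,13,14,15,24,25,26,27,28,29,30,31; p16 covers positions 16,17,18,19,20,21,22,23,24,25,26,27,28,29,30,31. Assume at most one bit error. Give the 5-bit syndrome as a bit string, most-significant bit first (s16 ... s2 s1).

00000

s1: b1⊕b3⊕b5⊕b7⊕b9⊕b11⊕b13⊕b15⊕b17⊕b19⊕b21⊕b23⊕b25⊕b27⊕b29⊕b31 = 0⊕0⊕0⊕0⊕1⊕0⊕1⊕0⊕1⊕1⊕0⊕1⊕0⊕1⊕0⊕0 = 0
s2: b2⊕b3⊕b6⊕b7⊕b10⊕b11⊕b14⊕b15⊕b18⊕b19⊕b22⊕b23⊕b26⊕b27⊕b30⊕b31 = 0⊕0⊕0⊕0⊕0⊕0⊕0⊕0⊕1⊕1⊕0⊕1⊕1⊕1⊕1⊕0 = 0
s4: b4⊕b5⊕b6⊕b7⊕b12⊕b13⊕b14⊕b15⊕b20⊕b21⊕b22⊕b23⊕b28⊕b29⊕b30⊕b31 = 0⊕0⊕0⊕0⊕1⊕1⊕0⊕0⊕0⊕0⊕0⊕1⊕0⊕0⊕1⊕0 = 0
s8: b8⊕b9⊕b10⊕b11⊕b12⊕b13⊕b14⊕b15⊕b24⊕b25⊕b26⊕b27⊕b28⊕b29⊕b30⊕b31 = 0⊕1⊕0⊕0⊕1⊕1⊕0⊕0⊕0⊕0⊕1⊕1⊕0⊕0⊕1⊕0 = 0
s16: b16⊕b17⊕b18⊕b19⊕b20⊕b21⊕b22⊕b23⊕b24⊕b25⊕b26⊕b27⊕b28⊕b29⊕b30⊕b31 = 1⊕1⊕1⊕1⊕0⊕0⊕0⊕1⊕0⊕0⊕1⊕1⊕0⊕0⊕1⊕0 = 0
Syndrome (s16...s1) = 00000 → position 0 (no error).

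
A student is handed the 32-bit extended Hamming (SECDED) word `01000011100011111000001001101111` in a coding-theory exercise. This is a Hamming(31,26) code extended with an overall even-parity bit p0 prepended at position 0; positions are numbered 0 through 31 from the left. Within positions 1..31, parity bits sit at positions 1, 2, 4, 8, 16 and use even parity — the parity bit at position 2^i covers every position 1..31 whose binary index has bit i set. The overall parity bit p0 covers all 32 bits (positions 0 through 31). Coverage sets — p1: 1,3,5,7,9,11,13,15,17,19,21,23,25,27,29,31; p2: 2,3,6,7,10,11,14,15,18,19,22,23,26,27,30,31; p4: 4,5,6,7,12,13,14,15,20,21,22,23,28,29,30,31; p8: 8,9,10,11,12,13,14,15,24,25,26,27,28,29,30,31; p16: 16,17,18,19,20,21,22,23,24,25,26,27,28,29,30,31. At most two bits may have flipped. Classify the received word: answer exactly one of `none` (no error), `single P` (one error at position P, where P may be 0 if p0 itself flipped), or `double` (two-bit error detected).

s1: b1⊕b3⊕b5⊕b7⊕b9⊕b11⊕b13⊕b15⊕b17⊕b19⊕b21⊕b23⊕b25⊕b27⊕b29⊕b31 = 1⊕0⊕0⊕1⊕0⊕0⊕1⊕1⊕0⊕0⊕0⊕0⊕1⊕0⊕1⊕1 = 1
s2: b2⊕b3⊕b6⊕b7⊕b10⊕b11⊕b14⊕b15⊕b18⊕b19⊕b22⊕b23⊕b26⊕b27⊕b30⊕b31 = 0⊕0⊕1⊕1⊕0⊕0⊕1⊕1⊕0⊕0⊕1⊕0⊕1⊕0⊕1⊕1 = 0
s4: b4⊕b5⊕b6⊕b7⊕b12⊕b13⊕b14⊕b15⊕b20⊕b21⊕b22⊕b23⊕b28⊕b29⊕b30⊕b31 = 0⊕0⊕1⊕1⊕1⊕1⊕1⊕1⊕0⊕0⊕1⊕0⊕1⊕1⊕1⊕1 = 1
s8: b8⊕b9⊕b10⊕b11⊕b12⊕b13⊕b14⊕b15⊕b24⊕b25⊕b26⊕b27⊕b28⊕b29⊕b30⊕b31 = 1⊕0⊕0⊕0⊕1⊕1⊕1⊕1⊕0⊕1⊕1⊕0⊕1⊕1⊕1⊕1 = 1
s16: b16⊕b17⊕b18⊕b19⊕b20⊕b21⊕b22⊕b23⊕b24⊕b25⊕b26⊕b27⊕b28⊕b29⊕b30⊕b31 = 1⊕0⊕0⊕0⊕0⊕0⊕1⊕0⊕0⊕1⊕1⊕0⊕1⊕1⊕1⊕1 = 0
Syndrome (s16...s1) = 01101 → position 13.
Overall parity (XOR of all 32 bits, including p0): 0⊕1⊕0⊕0⊕0⊕0⊕1⊕1⊕1⊕0⊕0⊕0⊕1⊕1⊕1⊕1⊕1⊕0⊕0⊕0⊕0⊕0⊕1⊕0⊕0⊕1⊕1⊕0⊕1⊕1⊕1⊕1 = 0
Overall=0, syndrome position=13 → double-bit error detected (uncorrectable).

double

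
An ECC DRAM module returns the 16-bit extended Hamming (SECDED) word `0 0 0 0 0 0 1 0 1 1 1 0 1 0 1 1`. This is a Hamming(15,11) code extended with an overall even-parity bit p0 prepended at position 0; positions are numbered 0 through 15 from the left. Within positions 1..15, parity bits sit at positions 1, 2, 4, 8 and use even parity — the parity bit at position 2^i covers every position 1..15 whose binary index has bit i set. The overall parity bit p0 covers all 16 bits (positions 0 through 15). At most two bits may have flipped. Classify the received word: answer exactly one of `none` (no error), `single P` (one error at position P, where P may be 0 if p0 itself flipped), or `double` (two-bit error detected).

single 0

s1: b1⊕b3⊕b5⊕b7⊕b9⊕b11⊕b13⊕b15 = 0⊕0⊕0⊕0⊕1⊕0⊕0⊕1 = 0
s2: b2⊕b3⊕b6⊕b7⊕b10⊕b11⊕b14⊕b15 = 0⊕0⊕1⊕0⊕1⊕0⊕1⊕1 = 0
s4: b4⊕b5⊕b6⊕b7⊕b12⊕b13⊕b14⊕b15 = 0⊕0⊕1⊕0⊕1⊕0⊕1⊕1 = 0
s8: b8⊕b9⊕b10⊕b11⊕b12⊕b13⊕b14⊕b15 = 1⊕1⊕1⊕0⊕1⊕0⊕1⊕1 = 0
Syndrome (s8...s1) = 0000 → position 0 (no error).
Overall parity (XOR of all 16 bits, including p0): 0⊕0⊕0⊕0⊕0⊕0⊕1⊕0⊕1⊕1⊕1⊕0⊕1⊕0⊕1⊕1 = 1
Overall=1, syndrome position=0 → single-bit error at position 0.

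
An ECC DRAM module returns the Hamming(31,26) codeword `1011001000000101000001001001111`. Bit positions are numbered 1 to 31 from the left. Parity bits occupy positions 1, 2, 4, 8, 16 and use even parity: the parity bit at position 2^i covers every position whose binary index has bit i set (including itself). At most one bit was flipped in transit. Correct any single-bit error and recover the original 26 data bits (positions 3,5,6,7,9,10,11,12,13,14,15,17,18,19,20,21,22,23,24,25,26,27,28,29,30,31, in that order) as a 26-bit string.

10010000010000001001001111

s1: b1⊕b3⊕b5⊕b7⊕b9⊕b11⊕b13⊕b15⊕b17⊕b19⊕b21⊕b23⊕b25⊕b27⊕b29⊕b31 = 1⊕1⊕0⊕1⊕0⊕0⊕0⊕0⊕0⊕0⊕0⊕0⊕1⊕0⊕1⊕1 = 0
s2: b2⊕b3⊕b6⊕b7⊕b10⊕b11⊕b14⊕b15⊕b18⊕b19⊕b22⊕b23⊕b26⊕b27⊕b30⊕b31 = 0⊕1⊕0⊕1⊕0⊕0⊕1⊕0⊕0⊕0⊕1⊕0⊕0⊕0⊕1⊕1 = 0
s4: b4⊕b5⊕b6⊕b7⊕b12⊕b13⊕b14⊕b15⊕b20⊕b21⊕b22⊕b23⊕b28⊕b29⊕b30⊕b31 = 1⊕0⊕0⊕1⊕0⊕0⊕1⊕0⊕0⊕0⊕1⊕0⊕1⊕1⊕1⊕1 = 0
s8: b8⊕b9⊕b10⊕b11⊕b12⊕b13⊕b14⊕b15⊕b24⊕b25⊕b26⊕b27⊕b28⊕b29⊕b30⊕b31 = 0⊕0⊕0⊕0⊕0⊕0⊕1⊕0⊕0⊕1⊕0⊕0⊕1⊕1⊕1⊕1 = 0
s16: b16⊕b17⊕b18⊕b19⊕b20⊕b21⊕b22⊕b23⊕b24⊕b25⊕b26⊕b27⊕b28⊕b29⊕b30⊕b31 = 1⊕0⊕0⊕0⊕0⊕0⊕1⊕0⊕0⊕1⊕0⊕0⊕1⊕1⊕1⊕1 = 1
Syndrome (s16...s1) = 10000 → position 16.
Flip bit 16: corrected codeword = 1011001000000100000001001001111
Data bits at positions 3,5,6,7,9,10,11,12,13,14,15,17,18,19,20,21,22,23,24,25,26,27,28,29,30,31: 10010000010000001001001111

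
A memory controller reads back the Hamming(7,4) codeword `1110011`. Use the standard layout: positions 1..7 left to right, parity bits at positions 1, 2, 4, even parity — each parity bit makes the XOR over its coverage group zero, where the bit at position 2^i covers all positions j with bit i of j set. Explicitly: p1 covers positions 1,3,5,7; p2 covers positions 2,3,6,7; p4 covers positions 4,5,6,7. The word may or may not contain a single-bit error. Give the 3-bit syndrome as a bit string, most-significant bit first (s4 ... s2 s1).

s1: b1⊕b3⊕b5⊕b7 = 1⊕1⊕0⊕1 = 1
s2: b2⊕b3⊕b6⊕b7 = 1⊕1⊕1⊕1 = 0
s4: b4⊕b5⊕b6⊕b7 = 0⊕0⊕1⊕1 = 0
Syndrome (s4...s1) = 001 → position 1.

001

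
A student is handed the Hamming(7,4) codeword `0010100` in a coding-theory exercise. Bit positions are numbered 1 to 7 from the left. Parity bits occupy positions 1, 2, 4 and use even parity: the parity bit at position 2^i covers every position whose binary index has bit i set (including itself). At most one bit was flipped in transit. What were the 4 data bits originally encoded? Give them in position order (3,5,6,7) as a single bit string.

1110

s1: b1⊕b3⊕b5⊕b7 = 0⊕1⊕1⊕0 = 0
s2: b2⊕b3⊕b6⊕b7 = 0⊕1⊕0⊕0 = 1
s4: b4⊕b5⊕b6⊕b7 = 0⊕1⊕0⊕0 = 1
Syndrome (s4...s1) = 110 → position 6.
Flip bit 6: corrected codeword = 0010110
Data bits at positions 3,5,6,7: 1110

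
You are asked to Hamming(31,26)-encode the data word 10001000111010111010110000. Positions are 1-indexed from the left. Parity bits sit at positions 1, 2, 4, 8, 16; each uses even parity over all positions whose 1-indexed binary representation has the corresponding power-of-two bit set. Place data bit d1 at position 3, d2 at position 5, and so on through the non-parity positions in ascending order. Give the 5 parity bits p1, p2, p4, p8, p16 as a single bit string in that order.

Place data bits at non-power-of-two positions: b3=1, b5=0, b6=0, b7=0, b9=1, b10=0, b11=0, b12=0, b13=1, b14=1, b15=1, b17=0, b18=1, b19=0, b20=1, b21=1, b22=1, b23=0, b24=1, b25=0, b26=1, b27=1, b28=0, b29=0, b30=0, b31=0.
p1 = XOR of data positions {3,5,7,9,11,13,15,17,19,21,23,25,27,29,31} = 1⊕0⊕0⊕1⊕0⊕1⊕1⊕0⊕0⊕1⊕0⊕0⊕1⊕0⊕0 = 0
p2 = XOR of data positions {3,6,7,10,11,14,15,18,19,22,23,26,27,30,31} = 1⊕0⊕0⊕0⊕0⊕1⊕1⊕1⊕0⊕1⊕0⊕1⊕1⊕0⊕0 = 1
p4 = XOR of data positions {5,6,7,12,13,14,15,20,21,22,23,28,29,30,31} = 0⊕0⊕0⊕0⊕1⊕1⊕1⊕1⊕1⊕1⊕0⊕0⊕0⊕0⊕0 = 0
p8 = XOR of data positions {9,10,11,12,13,14,15,24,25,26,27,28,29,30,31} = 1⊕0⊕0⊕0⊕1⊕1⊕1⊕1⊕0⊕1⊕1⊕0⊕0⊕0⊕0 = 1
p16 = XOR of data positions {17,18,19,20,21,22,23,24,25,26,27,28,29,30,31} = 0⊕1⊕0⊕1⊕1⊕1⊕0⊕1⊕0⊕1⊕1⊕0⊕0⊕0⊕0 = 1
Parity bits p1,p2,p4,p8,p16 = 01011

01011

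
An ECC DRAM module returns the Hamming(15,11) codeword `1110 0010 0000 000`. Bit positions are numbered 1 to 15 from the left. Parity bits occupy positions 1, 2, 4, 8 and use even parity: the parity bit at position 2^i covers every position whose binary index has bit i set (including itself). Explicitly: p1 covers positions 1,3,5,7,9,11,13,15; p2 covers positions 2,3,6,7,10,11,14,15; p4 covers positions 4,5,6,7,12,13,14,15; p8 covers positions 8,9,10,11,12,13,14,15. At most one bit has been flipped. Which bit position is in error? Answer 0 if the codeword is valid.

7

s1: b1⊕b3⊕b5⊕b7⊕b9⊕b11⊕b13⊕b15 = 1⊕1⊕0⊕1⊕0⊕0⊕0⊕0 = 1
s2: b2⊕b3⊕b6⊕b7⊕b10⊕b11⊕b14⊕b15 = 1⊕1⊕0⊕1⊕0⊕0⊕0⊕0 = 1
s4: b4⊕b5⊕b6⊕b7⊕b12⊕b13⊕b14⊕b15 = 0⊕0⊕0⊕1⊕0⊕0⊕0⊕0 = 1
s8: b8⊕b9⊕b10⊕b11⊕b12⊕b13⊕b14⊕b15 = 0⊕0⊕0⊕0⊕0⊕0⊕0⊕0 = 0
Syndrome (s8...s1) = 0111 → position 7.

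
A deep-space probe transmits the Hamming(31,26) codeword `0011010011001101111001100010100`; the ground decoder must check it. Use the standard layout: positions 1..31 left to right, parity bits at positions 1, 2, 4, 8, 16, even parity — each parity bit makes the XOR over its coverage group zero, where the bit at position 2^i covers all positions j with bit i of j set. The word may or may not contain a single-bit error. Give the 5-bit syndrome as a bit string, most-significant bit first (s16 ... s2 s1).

00110

s1: b1⊕b3⊕b5⊕b7⊕b9⊕b11⊕b13⊕b15⊕b17⊕b19⊕b21⊕b23⊕b25⊕b27⊕b29⊕b31 = 0⊕1⊕0⊕0⊕1⊕0⊕1⊕0⊕1⊕1⊕0⊕1⊕0⊕1⊕1⊕0 = 0
s2: b2⊕b3⊕b6⊕b7⊕b10⊕b11⊕b14⊕b15⊕b18⊕b19⊕b22⊕b23⊕b26⊕b27⊕b30⊕b31 = 0⊕1⊕1⊕0⊕1⊕0⊕1⊕0⊕1⊕1⊕1⊕1⊕0⊕1⊕0⊕0 = 1
s4: b4⊕b5⊕b6⊕b7⊕b12⊕b13⊕b14⊕b15⊕b20⊕b21⊕b22⊕b23⊕b28⊕b29⊕b30⊕b31 = 1⊕0⊕1⊕0⊕0⊕1⊕1⊕0⊕0⊕0⊕1⊕1⊕0⊕1⊕0⊕0 = 1
s8: b8⊕b9⊕b10⊕b11⊕b12⊕b13⊕b14⊕b15⊕b24⊕b25⊕b26⊕b27⊕b28⊕b29⊕b30⊕b31 = 0⊕1⊕1⊕0⊕0⊕1⊕1⊕0⊕0⊕0⊕0⊕1⊕0⊕1⊕0⊕0 = 0
s16: b16⊕b17⊕b18⊕b19⊕b20⊕b21⊕b22⊕b23⊕b24⊕b25⊕b26⊕b27⊕b28⊕b29⊕b30⊕b31 = 1⊕1⊕1⊕1⊕0⊕0⊕1⊕1⊕0⊕0⊕0⊕1⊕0⊕1⊕0⊕0 = 0
Syndrome (s16...s1) = 00110 → position 6.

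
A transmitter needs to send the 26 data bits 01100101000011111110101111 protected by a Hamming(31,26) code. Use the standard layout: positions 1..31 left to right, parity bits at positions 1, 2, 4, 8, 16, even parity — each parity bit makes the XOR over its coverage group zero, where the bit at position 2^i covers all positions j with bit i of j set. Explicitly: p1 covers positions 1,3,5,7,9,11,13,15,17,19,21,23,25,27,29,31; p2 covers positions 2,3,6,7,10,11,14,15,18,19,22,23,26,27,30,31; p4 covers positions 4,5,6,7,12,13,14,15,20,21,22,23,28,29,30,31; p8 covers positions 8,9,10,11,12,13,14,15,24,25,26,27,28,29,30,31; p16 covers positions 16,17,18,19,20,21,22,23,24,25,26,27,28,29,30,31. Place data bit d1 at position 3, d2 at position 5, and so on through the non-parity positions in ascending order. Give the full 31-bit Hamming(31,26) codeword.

Place data bits at non-power-of-two positions: b3=0, b5=1, b6=1, b7=0, b9=0, b10=1, b11=0, b12=1, b13=0, b14=0, b15=0, b17=0, b18=1, b19=1, b20=1, b21=1, b22=1, b23=1, b24=1, b25=0, b26=1, b27=0, b28=1, b29=1, b30=1, b31=1.
p1 = XOR of data positions {3,5,7,9,11,13,15,17,19,21,23,25,27,29,31} = 0⊕1⊕0⊕0⊕0⊕0⊕0⊕0⊕1⊕1⊕1⊕0⊕0⊕1⊕1 = 0
p2 = XOR of data positions {3,6,7,10,11,14,15,18,19,22,23,26,27,30,31} = 0⊕1⊕0⊕1⊕0⊕0⊕0⊕1⊕1⊕1⊕1⊕1⊕0⊕1⊕1 = 1
p4 = XOR of data positions {5,6,7,12,13,14,15,20,21,22,23,28,29,30,31} = 1⊕1⊕0⊕1⊕0⊕0⊕0⊕1⊕1⊕1⊕1⊕1⊕1⊕1⊕1 = 1
p8 = XOR of data positions {9,10,11,12,13,14,15,24,25,26,27,28,29,30,31} = 0⊕1⊕0⊕1⊕0⊕0⊕0⊕1⊕0⊕1⊕0⊕1⊕1⊕1⊕1 = 0
p16 = XOR of data positions {17,18,19,20,21,22,23,24,25,26,27,28,29,30,31} = 0⊕1⊕1⊕1⊕1⊕1⊕1⊕1⊕0⊕1⊕0⊕1⊕1⊕1⊕1 = 0
Codeword b1..b31 = 0101110001010000011111110101111

0101110001010000011111110101111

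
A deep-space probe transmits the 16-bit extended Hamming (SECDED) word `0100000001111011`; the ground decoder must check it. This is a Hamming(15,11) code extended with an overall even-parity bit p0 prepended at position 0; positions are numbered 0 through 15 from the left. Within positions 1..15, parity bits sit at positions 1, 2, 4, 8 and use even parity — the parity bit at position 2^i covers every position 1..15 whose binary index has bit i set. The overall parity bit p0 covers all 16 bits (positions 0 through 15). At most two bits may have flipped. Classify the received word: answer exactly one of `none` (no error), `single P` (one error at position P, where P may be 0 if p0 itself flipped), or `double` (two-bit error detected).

single 4

s1: b1⊕b3⊕b5⊕b7⊕b9⊕b11⊕b13⊕b15 = 1⊕0⊕0⊕0⊕1⊕1⊕0⊕1 = 0
s2: b2⊕b3⊕b6⊕b7⊕b10⊕b11⊕b14⊕b15 = 0⊕0⊕0⊕0⊕1⊕1⊕1⊕1 = 0
s4: b4⊕b5⊕b6⊕b7⊕b12⊕b13⊕b14⊕b15 = 0⊕0⊕0⊕0⊕1⊕0⊕1⊕1 = 1
s8: b8⊕b9⊕b10⊕b11⊕b12⊕b13⊕b14⊕b15 = 0⊕1⊕1⊕1⊕1⊕0⊕1⊕1 = 0
Syndrome (s8...s1) = 0100 → position 4.
Overall parity (XOR of all 16 bits, including p0): 0⊕1⊕0⊕0⊕0⊕0⊕0⊕0⊕0⊕1⊕1⊕1⊕1⊕0⊕1⊕1 = 1
Overall=1, syndrome position=4 → single-bit error at position 4.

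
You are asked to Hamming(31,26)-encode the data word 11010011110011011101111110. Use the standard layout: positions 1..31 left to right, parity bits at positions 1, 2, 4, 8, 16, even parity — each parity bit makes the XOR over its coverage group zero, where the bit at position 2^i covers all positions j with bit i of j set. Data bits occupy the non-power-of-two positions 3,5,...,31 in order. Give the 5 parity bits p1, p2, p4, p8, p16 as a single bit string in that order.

Place data bits at non-power-of-two positions: b3=1, b5=1, b6=0, b7=1, b9=0, b10=0, b11=1, b12=1, b13=1, b14=1, b15=0, b17=0, b18=1, b19=1, b20=0, b21=1, b22=1, b23=1, b24=0, b25=1, b26=1, b27=1, b28=1, b29=1, b30=1, b31=0.
p1 = XOR of data positions {3,5,7,9,11,13,15,17,19,21,23,25,27,29,31} = 1⊕1⊕1⊕0⊕1⊕1⊕0⊕0⊕1⊕1⊕1⊕1⊕1⊕1⊕0 = 1
p2 = XOR of data positions {3,6,7,10,11,14,15,18,19,22,23,26,27,30,31} = 1⊕0⊕1⊕0⊕1⊕1⊕0⊕1⊕1⊕1⊕1⊕1⊕1⊕1⊕0 = 1
p4 = XOR of data positions {5,6,7,12,13,14,15,20,21,22,23,28,29,30,31} = 1⊕0⊕1⊕1⊕1⊕1⊕0⊕0⊕1⊕1⊕1⊕1⊕1⊕1⊕0 = 1
p8 = XOR of data positions {9,10,11,12,13,14,15,24,25,26,27,28,29,30,31} = 0⊕0⊕1⊕1⊕1⊕1⊕0⊕0⊕1⊕1⊕1⊕1⊕1⊕1⊕0 = 0
p16 = XOR of data positions {17,18,19,20,21,22,23,24,25,26,27,28,29,30,31} = 0⊕1⊕1⊕0⊕1⊕1⊕1⊕0⊕1⊕1⊕1⊕1⊕1⊕1⊕0 = 1
Parity bits p1,p2,p4,p8,p16 = 11101

11101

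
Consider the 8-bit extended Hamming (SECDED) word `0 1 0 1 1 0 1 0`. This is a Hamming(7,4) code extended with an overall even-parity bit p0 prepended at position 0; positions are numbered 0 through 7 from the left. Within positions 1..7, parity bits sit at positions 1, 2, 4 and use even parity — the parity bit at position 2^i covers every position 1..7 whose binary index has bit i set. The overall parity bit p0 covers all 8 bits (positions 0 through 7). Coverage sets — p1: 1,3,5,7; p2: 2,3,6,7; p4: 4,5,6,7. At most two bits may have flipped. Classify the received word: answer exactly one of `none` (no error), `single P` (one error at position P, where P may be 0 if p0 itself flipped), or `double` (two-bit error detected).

none

s1: b1⊕b3⊕b5⊕b7 = 1⊕1⊕0⊕0 = 0
s2: b2⊕b3⊕b6⊕b7 = 0⊕1⊕1⊕0 = 0
s4: b4⊕b5⊕b6⊕b7 = 1⊕0⊕1⊕0 = 0
Syndrome (s4...s1) = 000 → position 0 (no error).
Overall parity (XOR of all 8 bits, including p0): 0⊕1⊕0⊕1⊕1⊕0⊕1⊕0 = 0
Overall=0, syndrome position=0 → no error.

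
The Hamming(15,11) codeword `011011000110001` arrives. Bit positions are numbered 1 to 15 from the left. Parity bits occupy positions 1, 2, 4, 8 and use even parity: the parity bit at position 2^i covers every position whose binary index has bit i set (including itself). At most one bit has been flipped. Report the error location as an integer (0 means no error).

12

s1: b1⊕b3⊕b5⊕b7⊕b9⊕b11⊕b13⊕b15 = 0⊕1⊕1⊕0⊕0⊕1⊕0⊕1 = 0
s2: b2⊕b3⊕b6⊕b7⊕b10⊕b11⊕b14⊕b15 = 1⊕1⊕1⊕0⊕1⊕1⊕0⊕1 = 0
s4: b4⊕b5⊕b6⊕b7⊕b12⊕b13⊕b14⊕b15 = 0⊕1⊕1⊕0⊕0⊕0⊕0⊕1 = 1
s8: b8⊕b9⊕b10⊕b11⊕b12⊕b13⊕b14⊕b15 = 0⊕0⊕1⊕1⊕0⊕0⊕0⊕1 = 1
Syndrome (s8...s1) = 1100 → position 12.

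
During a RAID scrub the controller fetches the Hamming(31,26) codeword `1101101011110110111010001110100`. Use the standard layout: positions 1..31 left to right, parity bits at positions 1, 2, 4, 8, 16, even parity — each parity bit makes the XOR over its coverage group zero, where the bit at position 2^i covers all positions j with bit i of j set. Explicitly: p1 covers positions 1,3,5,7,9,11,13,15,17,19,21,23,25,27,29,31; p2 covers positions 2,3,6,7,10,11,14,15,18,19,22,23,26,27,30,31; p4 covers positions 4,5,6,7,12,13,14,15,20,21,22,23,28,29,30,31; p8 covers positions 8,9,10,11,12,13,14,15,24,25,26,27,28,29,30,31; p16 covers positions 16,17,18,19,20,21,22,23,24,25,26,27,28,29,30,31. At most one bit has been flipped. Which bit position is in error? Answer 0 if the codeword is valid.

s1: b1⊕b3⊕b5⊕b7⊕b9⊕b11⊕b13⊕b15⊕b17⊕b19⊕b21⊕b23⊕b25⊕b27⊕b29⊕b31 = 1⊕0⊕1⊕1⊕1⊕1⊕0⊕1⊕1⊕1⊕1⊕0⊕1⊕1⊕1⊕0 = 0
s2: b2⊕b3⊕b6⊕b7⊕b10⊕b11⊕b14⊕b15⊕b18⊕b19⊕b22⊕b23⊕b26⊕b27⊕b30⊕b31 = 1⊕0⊕0⊕1⊕1⊕1⊕1⊕1⊕1⊕1⊕0⊕0⊕1⊕1⊕0⊕0 = 0
s4: b4⊕b5⊕b6⊕b7⊕b12⊕b13⊕b14⊕b15⊕b20⊕b21⊕b22⊕b23⊕b28⊕b29⊕b30⊕b31 = 1⊕1⊕0⊕1⊕1⊕0⊕1⊕1⊕0⊕1⊕0⊕0⊕0⊕1⊕0⊕0 = 0
s8: b8⊕b9⊕b10⊕b11⊕b12⊕b13⊕b14⊕b15⊕b24⊕b25⊕b26⊕b27⊕b28⊕b29⊕b30⊕b31 = 0⊕1⊕1⊕1⊕1⊕0⊕1⊕1⊕0⊕1⊕1⊕1⊕0⊕1⊕0⊕0 = 0
s16: b16⊕b17⊕b18⊕b19⊕b20⊕b21⊕b22⊕b23⊕b24⊕b25⊕b26⊕b27⊕b28⊕b29⊕b30⊕b31 = 0⊕1⊕1⊕1⊕0⊕1⊕0⊕0⊕0⊕1⊕1⊕1⊕0⊕1⊕0⊕0 = 0
Syndrome (s16...s1) = 00000 → position 0 (no error).

0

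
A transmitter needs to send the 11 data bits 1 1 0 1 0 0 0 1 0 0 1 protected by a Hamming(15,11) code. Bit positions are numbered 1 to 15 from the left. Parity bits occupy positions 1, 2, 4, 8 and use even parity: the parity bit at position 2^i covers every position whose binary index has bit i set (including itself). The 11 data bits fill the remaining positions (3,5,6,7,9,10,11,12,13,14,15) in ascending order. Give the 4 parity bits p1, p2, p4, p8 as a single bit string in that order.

0100

Place data bits at non-power-of-two positions: b3=1, b5=1, b6=0, b7=1, b9=0, b10=0, b11=0, b12=1, b13=0, b14=0, b15=1.
p1 = XOR of data positions {3,5,7,9,11,13,15} = 1⊕1⊕1⊕0⊕0⊕0⊕1 = 0
p2 = XOR of data positions {3,6,7,10,11,14,15} = 1⊕0⊕1⊕0⊕0⊕0⊕1 = 1
p4 = XOR of data positions {5,6,7,12,13,14,15} = 1⊕0⊕1⊕1⊕0⊕0⊕1 = 0
p8 = XOR of data positions {9,10,11,12,13,14,15} = 0⊕0⊕0⊕1⊕0⊕0⊕1 = 0
Parity bits p1,p2,p4,p8 = 0100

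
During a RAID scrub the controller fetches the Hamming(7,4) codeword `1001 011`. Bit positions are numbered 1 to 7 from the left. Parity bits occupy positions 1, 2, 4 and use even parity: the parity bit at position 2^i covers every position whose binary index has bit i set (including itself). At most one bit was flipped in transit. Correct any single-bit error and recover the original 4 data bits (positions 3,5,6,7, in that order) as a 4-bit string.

s1: b1⊕b3⊕b5⊕b7 = 1⊕0⊕0⊕1 = 0
s2: b2⊕b3⊕b6⊕b7 = 0⊕0⊕1⊕1 = 0
s4: b4⊕b5⊕b6⊕b7 = 1⊕0⊕1⊕1 = 1
Syndrome (s4...s1) = 100 → position 4.
Flip bit 4: corrected codeword = 1000011
Data bits at positions 3,5,6,7: 0011

0011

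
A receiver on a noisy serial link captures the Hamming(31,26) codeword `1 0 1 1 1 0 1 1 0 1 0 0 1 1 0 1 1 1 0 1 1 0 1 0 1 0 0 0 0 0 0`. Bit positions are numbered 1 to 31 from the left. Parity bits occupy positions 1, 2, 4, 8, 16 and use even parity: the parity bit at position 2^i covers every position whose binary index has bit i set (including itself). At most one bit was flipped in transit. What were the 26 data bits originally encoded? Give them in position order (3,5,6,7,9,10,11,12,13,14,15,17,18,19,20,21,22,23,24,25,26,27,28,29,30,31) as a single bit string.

11010100110110110100000000

s1: b1⊕b3⊕b5⊕b7⊕b9⊕b11⊕b13⊕b15⊕b17⊕b19⊕b21⊕b23⊕b25⊕b27⊕b29⊕b31 = 1⊕1⊕1⊕1⊕0⊕0⊕1⊕0⊕1⊕0⊕1⊕1⊕1⊕0⊕0⊕0 = 1
s2: b2⊕b3⊕b6⊕b7⊕b10⊕b11⊕b14⊕b15⊕b18⊕b19⊕b22⊕b23⊕b26⊕b27⊕b30⊕b31 = 0⊕1⊕0⊕1⊕1⊕0⊕1⊕0⊕1⊕0⊕0⊕1⊕0⊕0⊕0⊕0 = 0
s4: b4⊕b5⊕b6⊕b7⊕b12⊕b13⊕b14⊕b15⊕b20⊕b21⊕b22⊕b23⊕b28⊕b29⊕b30⊕b31 = 1⊕1⊕0⊕1⊕0⊕1⊕1⊕0⊕1⊕1⊕0⊕1⊕0⊕0⊕0⊕0 = 0
s8: b8⊕b9⊕b10⊕b11⊕b12⊕b13⊕b14⊕b15⊕b24⊕b25⊕b26⊕b27⊕b28⊕b29⊕b30⊕b31 = 1⊕0⊕1⊕0⊕0⊕1⊕1⊕0⊕0⊕1⊕0⊕0⊕0⊕0⊕0⊕0 = 1
s16: b16⊕b17⊕b18⊕b19⊕b20⊕b21⊕b22⊕b23⊕b24⊕b25⊕b26⊕b27⊕b28⊕b29⊕b30⊕b31 = 1⊕1⊕1⊕0⊕1⊕1⊕0⊕1⊕0⊕1⊕0⊕0⊕0⊕0⊕0⊕0 = 1
Syndrome (s16...s1) = 11001 → position 25.
Flip bit 25: corrected codeword = 1011101101001101110110100000000
Data bits at positions 3,5,6,7,9,10,11,12,13,14,15,17,18,19,20,21,22,23,24,25,26,27,28,29,30,31: 11010100110110110100000000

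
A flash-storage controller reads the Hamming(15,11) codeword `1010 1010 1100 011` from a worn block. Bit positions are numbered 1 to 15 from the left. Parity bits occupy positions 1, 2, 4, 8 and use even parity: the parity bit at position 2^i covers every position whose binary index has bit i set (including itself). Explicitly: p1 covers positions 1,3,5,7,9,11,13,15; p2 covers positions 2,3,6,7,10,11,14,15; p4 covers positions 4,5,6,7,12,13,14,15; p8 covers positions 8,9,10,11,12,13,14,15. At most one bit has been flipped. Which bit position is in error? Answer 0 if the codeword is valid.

2

s1: b1⊕b3⊕b5⊕b7⊕b9⊕b11⊕b13⊕b15 = 1⊕1⊕1⊕1⊕1⊕0⊕0⊕1 = 0
s2: b2⊕b3⊕b6⊕b7⊕b10⊕b11⊕b14⊕b15 = 0⊕1⊕0⊕1⊕1⊕0⊕1⊕1 = 1
s4: b4⊕b5⊕b6⊕b7⊕b12⊕b13⊕b14⊕b15 = 0⊕1⊕0⊕1⊕0⊕0⊕1⊕1 = 0
s8: b8⊕b9⊕b10⊕b11⊕b12⊕b13⊕b14⊕b15 = 0⊕1⊕1⊕0⊕0⊕0⊕1⊕1 = 0
Syndrome (s8...s1) = 0010 → position 2.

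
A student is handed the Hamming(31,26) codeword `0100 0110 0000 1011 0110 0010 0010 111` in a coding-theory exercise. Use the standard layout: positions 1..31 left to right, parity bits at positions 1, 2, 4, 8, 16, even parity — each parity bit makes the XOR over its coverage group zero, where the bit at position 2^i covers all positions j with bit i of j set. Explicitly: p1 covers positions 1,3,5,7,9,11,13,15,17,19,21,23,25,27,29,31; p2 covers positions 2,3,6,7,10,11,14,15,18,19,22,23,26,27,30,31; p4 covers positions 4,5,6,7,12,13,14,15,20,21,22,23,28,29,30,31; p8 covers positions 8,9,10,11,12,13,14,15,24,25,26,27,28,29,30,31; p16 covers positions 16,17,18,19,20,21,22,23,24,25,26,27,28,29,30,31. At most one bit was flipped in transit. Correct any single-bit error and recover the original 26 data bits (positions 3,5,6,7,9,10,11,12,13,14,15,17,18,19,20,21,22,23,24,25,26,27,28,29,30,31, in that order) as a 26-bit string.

00110000101011000100010111

s1: b1⊕b3⊕b5⊕b7⊕b9⊕b11⊕b13⊕b15⊕b17⊕b19⊕b21⊕b23⊕b25⊕b27⊕b29⊕b31 = 0⊕0⊕0⊕1⊕0⊕0⊕1⊕1⊕0⊕1⊕0⊕1⊕0⊕1⊕1⊕1 = 0
s2: b2⊕b3⊕b6⊕b7⊕b10⊕b11⊕b14⊕b15⊕b18⊕b19⊕b22⊕b23⊕b26⊕b27⊕b30⊕b31 = 1⊕0⊕1⊕1⊕0⊕0⊕0⊕1⊕1⊕1⊕0⊕1⊕0⊕1⊕1⊕1 = 0
s4: b4⊕b5⊕b6⊕b7⊕b12⊕b13⊕b14⊕b15⊕b20⊕b21⊕b22⊕b23⊕b28⊕b29⊕b30⊕b31 = 0⊕0⊕1⊕1⊕0⊕1⊕0⊕1⊕0⊕0⊕0⊕1⊕0⊕1⊕1⊕1 = 0
s8: b8⊕b9⊕b10⊕b11⊕b12⊕b13⊕b14⊕b15⊕b24⊕b25⊕b26⊕b27⊕b28⊕b29⊕b30⊕b31 = 0⊕0⊕0⊕0⊕0⊕1⊕0⊕1⊕0⊕0⊕0⊕1⊕0⊕1⊕1⊕1 = 0
s16: b16⊕b17⊕b18⊕b19⊕b20⊕b21⊕b22⊕b23⊕b24⊕b25⊕b26⊕b27⊕b28⊕b29⊕b30⊕b31 = 1⊕0⊕1⊕1⊕0⊕0⊕0⊕1⊕0⊕0⊕0⊕1⊕0⊕1⊕1⊕1 = 0
Syndrome (s16...s1) = 00000 → position 0 (no error).
No correction needed.
Data bits at positions 3,5,6,7,9,10,11,12,13,14,15,17,18,19,20,21,22,23,24,25,26,27,28,29,30,31: 00110000101011000100010111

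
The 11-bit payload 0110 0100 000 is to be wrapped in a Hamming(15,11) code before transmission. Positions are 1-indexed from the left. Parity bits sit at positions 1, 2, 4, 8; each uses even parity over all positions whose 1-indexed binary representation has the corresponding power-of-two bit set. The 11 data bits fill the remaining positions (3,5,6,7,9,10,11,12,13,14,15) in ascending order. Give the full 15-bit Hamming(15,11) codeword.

100011010100000

Place data bits at non-power-of-two positions: b3=0, b5=1, b6=1, b7=0, b9=0, b10=1, b11=0, b12=0, b13=0, b14=0, b15=0.
p1 = XOR of data positions {3,5,7,9,11,13,15} = 0⊕1⊕0⊕0⊕0⊕0⊕0 = 1
p2 = XOR of data positions {3,6,7,10,11,14,15} = 0⊕1⊕0⊕1⊕0⊕0⊕0 = 0
p4 = XOR of data positions {5,6,7,12,13,14,15} = 1⊕1⊕0⊕0⊕0⊕0⊕0 = 0
p8 = XOR of data positions {9,10,11,12,13,14,15} = 0⊕1⊕0⊕0⊕0⊕0⊕0 = 1
Codeword b1..b15 = 100011010100000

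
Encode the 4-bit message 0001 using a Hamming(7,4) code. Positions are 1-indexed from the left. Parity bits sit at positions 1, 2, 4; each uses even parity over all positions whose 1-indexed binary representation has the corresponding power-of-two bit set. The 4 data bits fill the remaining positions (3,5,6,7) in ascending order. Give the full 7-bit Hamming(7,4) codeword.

Place data bits at non-power-of-two positions: b3=0, b5=0, b6=0, b7=1.
p1 = XOR of data positions {3,5,7} = 0⊕0⊕1 = 1
p2 = XOR of data positions {3,6,7} = 0⊕0⊕1 = 1
p4 = XOR of data positions {5,6,7} = 0⊕0⊕1 = 1
Codeword b1..b7 = 1101001

1101001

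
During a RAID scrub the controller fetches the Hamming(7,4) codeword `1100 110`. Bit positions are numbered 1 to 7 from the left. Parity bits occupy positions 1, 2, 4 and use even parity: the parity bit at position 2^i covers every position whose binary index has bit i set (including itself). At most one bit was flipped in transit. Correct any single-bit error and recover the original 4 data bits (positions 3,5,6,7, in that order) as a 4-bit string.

s1: b1⊕b3⊕b5⊕b7 = 1⊕0⊕1⊕0 = 0
s2: b2⊕b3⊕b6⊕b7 = 1⊕0⊕1⊕0 = 0
s4: b4⊕b5⊕b6⊕b7 = 0⊕1⊕1⊕0 = 0
Syndrome (s4...s1) = 000 → position 0 (no error).
No correction needed.
Data bits at positions 3,5,6,7: 0110

0110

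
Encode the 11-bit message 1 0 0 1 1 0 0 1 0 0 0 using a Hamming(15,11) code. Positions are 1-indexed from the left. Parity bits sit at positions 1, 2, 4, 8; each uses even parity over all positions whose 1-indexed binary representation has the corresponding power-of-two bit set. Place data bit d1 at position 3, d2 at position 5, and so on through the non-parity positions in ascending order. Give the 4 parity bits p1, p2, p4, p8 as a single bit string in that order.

1000

Place data bits at non-power-of-two positions: b3=1, b5=0, b6=0, b7=1, b9=1, b10=0, b11=0, b12=1, b13=0, b14=0, b15=0.
p1 = XOR of data positions {3,5,7,9,11,13,15} = 1⊕0⊕1⊕1⊕0⊕0⊕0 = 1
p2 = XOR of data positions {3,6,7,10,11,14,15} = 1⊕0⊕1⊕0⊕0⊕0⊕0 = 0
p4 = XOR of data positions {5,6,7,12,13,14,15} = 0⊕0⊕1⊕1⊕0⊕0⊕0 = 0
p8 = XOR of data positions {9,10,11,12,13,14,15} = 1⊕0⊕0⊕1⊕0⊕0⊕0 = 0
Parity bits p1,p2,p4,p8 = 1000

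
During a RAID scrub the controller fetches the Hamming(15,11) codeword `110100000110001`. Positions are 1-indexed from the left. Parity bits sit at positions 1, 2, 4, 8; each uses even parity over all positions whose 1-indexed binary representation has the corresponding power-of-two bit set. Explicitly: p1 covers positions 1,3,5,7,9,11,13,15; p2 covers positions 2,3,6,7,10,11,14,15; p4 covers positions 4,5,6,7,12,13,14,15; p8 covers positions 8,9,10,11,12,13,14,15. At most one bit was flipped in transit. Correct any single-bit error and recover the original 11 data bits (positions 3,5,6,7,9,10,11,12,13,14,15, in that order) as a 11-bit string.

00001110001

s1: b1⊕b3⊕b5⊕b7⊕b9⊕b11⊕b13⊕b15 = 1⊕0⊕0⊕0⊕0⊕1⊕0⊕1 = 1
s2: b2⊕b3⊕b6⊕b7⊕b10⊕b11⊕b14⊕b15 = 1⊕0⊕0⊕0⊕1⊕1⊕0⊕1 = 0
s4: b4⊕b5⊕b6⊕b7⊕b12⊕b13⊕b14⊕b15 = 1⊕0⊕0⊕0⊕0⊕0⊕0⊕1 = 0
s8: b8⊕b9⊕b10⊕b11⊕b12⊕b13⊕b14⊕b15 = 0⊕0⊕1⊕1⊕0⊕0⊕0⊕1 = 1
Syndrome (s8...s1) = 1001 → position 9.
Flip bit 9: corrected codeword = 110100001110001
Data bits at positions 3,5,6,7,9,10,11,12,13,14,15: 00001110001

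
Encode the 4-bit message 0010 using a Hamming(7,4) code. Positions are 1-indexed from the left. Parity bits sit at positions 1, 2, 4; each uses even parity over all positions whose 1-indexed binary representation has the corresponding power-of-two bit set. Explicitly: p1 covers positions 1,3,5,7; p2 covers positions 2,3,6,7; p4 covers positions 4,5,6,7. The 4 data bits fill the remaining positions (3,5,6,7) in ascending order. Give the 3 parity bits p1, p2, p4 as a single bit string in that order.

Place data bits at non-power-of-two positions: b3=0, b5=0, b6=1, b7=0.
p1 = XOR of data positions {3,5,7} = 0⊕0⊕0 = 0
p2 = XOR of data positions {3,6,7} = 0⊕1⊕0 = 1
p4 = XOR of data positions {5,6,7} = 0⊕1⊕0 = 1
Parity bits p1,p2,p4 = 011

011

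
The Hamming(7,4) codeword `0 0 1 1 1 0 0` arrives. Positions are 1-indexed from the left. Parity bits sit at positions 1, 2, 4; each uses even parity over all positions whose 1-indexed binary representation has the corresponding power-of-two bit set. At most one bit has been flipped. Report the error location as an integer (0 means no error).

s1: b1⊕b3⊕b5⊕b7 = 0⊕1⊕1⊕0 = 0
s2: b2⊕b3⊕b6⊕b7 = 0⊕1⊕0⊕0 = 1
s4: b4⊕b5⊕b6⊕b7 = 1⊕1⊕0⊕0 = 0
Syndrome (s4...s1) = 010 → position 2.

2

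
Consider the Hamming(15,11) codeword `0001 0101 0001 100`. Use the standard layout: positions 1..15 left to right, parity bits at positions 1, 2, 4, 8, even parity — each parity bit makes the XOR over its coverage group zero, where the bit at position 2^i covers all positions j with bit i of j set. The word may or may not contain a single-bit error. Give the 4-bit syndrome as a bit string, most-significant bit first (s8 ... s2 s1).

1011

s1: b1⊕b3⊕b5⊕b7⊕b9⊕b11⊕b13⊕b15 = 0⊕0⊕0⊕0⊕0⊕0⊕1⊕0 = 1
s2: b2⊕b3⊕b6⊕b7⊕b10⊕b11⊕b14⊕b15 = 0⊕0⊕1⊕0⊕0⊕0⊕0⊕0 = 1
s4: b4⊕b5⊕b6⊕b7⊕b12⊕b13⊕b14⊕b15 = 1⊕0⊕1⊕0⊕1⊕1⊕0⊕0 = 0
s8: b8⊕b9⊕b10⊕b11⊕b12⊕b13⊕b14⊕b15 = 1⊕0⊕0⊕0⊕1⊕1⊕0⊕0 = 1
Syndrome (s8...s1) = 1011 → position 11.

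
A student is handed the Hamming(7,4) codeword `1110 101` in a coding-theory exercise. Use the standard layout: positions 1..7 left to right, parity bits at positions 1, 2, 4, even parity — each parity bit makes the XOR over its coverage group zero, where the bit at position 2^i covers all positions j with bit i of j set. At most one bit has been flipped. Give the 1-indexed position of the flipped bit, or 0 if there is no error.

s1: b1⊕b3⊕b5⊕b7 = 1⊕1⊕1⊕1 = 0
s2: b2⊕b3⊕b6⊕b7 = 1⊕1⊕0⊕1 = 1
s4: b4⊕b5⊕b6⊕b7 = 0⊕1⊕0⊕1 = 0
Syndrome (s4...s1) = 010 → position 2.

2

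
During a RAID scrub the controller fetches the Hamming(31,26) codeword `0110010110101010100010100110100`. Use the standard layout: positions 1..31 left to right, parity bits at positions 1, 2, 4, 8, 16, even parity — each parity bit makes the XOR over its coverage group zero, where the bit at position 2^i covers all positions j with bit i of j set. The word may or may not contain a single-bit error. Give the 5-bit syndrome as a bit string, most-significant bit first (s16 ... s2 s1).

s1: b1⊕b3⊕b5⊕b7⊕b9⊕b11⊕b13⊕b15⊕b17⊕b19⊕b21⊕b23⊕b25⊕b27⊕b29⊕b31 = 0⊕1⊕0⊕0⊕1⊕1⊕1⊕1⊕1⊕0⊕1⊕1⊕0⊕1⊕1⊕0 = 0
s2: b2⊕b3⊕b6⊕b7⊕b10⊕b11⊕b14⊕b15⊕b18⊕b19⊕b22⊕b23⊕b26⊕b27⊕b30⊕b31 = 1⊕1⊕1⊕0⊕0⊕1⊕0⊕1⊕0⊕0⊕0⊕1⊕1⊕1⊕0⊕0 = 0
s4: b4⊕b5⊕b6⊕b7⊕b12⊕b13⊕b14⊕b15⊕b20⊕b21⊕b22⊕b23⊕b28⊕b29⊕b30⊕b31 = 0⊕0⊕1⊕0⊕0⊕1⊕0⊕1⊕0⊕1⊕0⊕1⊕0⊕1⊕0⊕0 = 0
s8: b8⊕b9⊕b10⊕b11⊕b12⊕b13⊕b14⊕b15⊕b24⊕b25⊕b26⊕b27⊕b28⊕b29⊕b30⊕b31 = 1⊕1⊕0⊕1⊕0⊕1⊕0⊕1⊕0⊕0⊕1⊕1⊕0⊕1⊕0⊕0 = 0
s16: b16⊕b17⊕b18⊕b19⊕b20⊕b21⊕b22⊕b23⊕b24⊕b25⊕b26⊕b27⊕b28⊕b29⊕b30⊕b31 = 0⊕1⊕0⊕0⊕0⊕1⊕0⊕1⊕0⊕0⊕1⊕1⊕0⊕1⊕0⊕0 = 0
Syndrome (s16...s1) = 00000 → position 0 (no error).

00000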